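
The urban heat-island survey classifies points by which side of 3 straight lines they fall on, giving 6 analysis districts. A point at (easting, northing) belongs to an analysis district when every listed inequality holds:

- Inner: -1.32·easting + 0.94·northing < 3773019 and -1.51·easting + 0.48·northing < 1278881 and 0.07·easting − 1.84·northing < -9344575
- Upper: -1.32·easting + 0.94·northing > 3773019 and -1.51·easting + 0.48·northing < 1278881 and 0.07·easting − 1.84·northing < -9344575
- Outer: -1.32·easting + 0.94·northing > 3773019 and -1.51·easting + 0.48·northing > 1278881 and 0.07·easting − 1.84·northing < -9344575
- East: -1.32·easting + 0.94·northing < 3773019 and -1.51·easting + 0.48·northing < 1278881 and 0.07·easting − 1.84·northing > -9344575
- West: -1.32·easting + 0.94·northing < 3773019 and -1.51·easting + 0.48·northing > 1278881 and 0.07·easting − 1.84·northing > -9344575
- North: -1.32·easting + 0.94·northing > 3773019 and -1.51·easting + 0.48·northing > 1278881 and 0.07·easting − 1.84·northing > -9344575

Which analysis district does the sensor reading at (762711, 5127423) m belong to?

Outer

-1.32·762711 + 0.94·5127423 = 3812999.100, which is > 3773019
-1.51·762711 + 0.48·5127423 = 1309469.430, which is > 1278881
0.07·762711 − 1.84·5127423 = -9381068.550, which is < -9344575
This sign pattern matches Outer.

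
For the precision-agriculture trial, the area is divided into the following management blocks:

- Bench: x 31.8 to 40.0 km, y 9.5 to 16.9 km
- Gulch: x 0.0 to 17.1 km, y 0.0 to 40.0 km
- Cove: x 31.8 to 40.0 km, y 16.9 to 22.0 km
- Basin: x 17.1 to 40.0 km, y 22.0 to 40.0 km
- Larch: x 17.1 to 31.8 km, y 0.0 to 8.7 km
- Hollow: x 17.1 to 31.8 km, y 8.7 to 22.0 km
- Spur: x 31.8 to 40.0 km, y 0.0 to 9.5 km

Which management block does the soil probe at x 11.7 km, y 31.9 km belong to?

Gulch

The point has x = 11.7 and y = 31.9.
Only Gulch satisfies 0.0 ≤ x ≤ 17.1 and 0.0 ≤ y ≤ 40.0.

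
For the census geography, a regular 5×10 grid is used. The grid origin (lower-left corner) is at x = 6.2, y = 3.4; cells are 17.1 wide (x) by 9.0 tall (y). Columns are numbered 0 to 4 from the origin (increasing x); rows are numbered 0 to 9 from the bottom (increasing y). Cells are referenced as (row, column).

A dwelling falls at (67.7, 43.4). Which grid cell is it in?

Column index: ⌊(67.7 − 6.2) / 17.1⌋ = ⌊3.596⌋ = 3
Row offset from origin: ⌊(43.4 − 3.4) / 9.0⌋ = ⌊4.444⌋ = 4 → row 4

(4, 3)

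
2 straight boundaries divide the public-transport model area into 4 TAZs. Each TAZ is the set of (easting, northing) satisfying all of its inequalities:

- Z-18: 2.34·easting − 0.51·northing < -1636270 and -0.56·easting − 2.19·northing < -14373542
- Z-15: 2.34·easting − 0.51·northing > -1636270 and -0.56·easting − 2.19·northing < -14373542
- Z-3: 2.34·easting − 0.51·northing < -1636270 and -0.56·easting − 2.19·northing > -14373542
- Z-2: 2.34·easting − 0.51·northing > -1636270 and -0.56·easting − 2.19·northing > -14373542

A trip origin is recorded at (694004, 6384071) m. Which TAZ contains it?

Z-2

2.34·694004 − 0.51·6384071 = -1631906.850, which is > -1636270
-0.56·694004 − 2.19·6384071 = -14369757.730, which is > -14373542
This sign pattern matches Z-2.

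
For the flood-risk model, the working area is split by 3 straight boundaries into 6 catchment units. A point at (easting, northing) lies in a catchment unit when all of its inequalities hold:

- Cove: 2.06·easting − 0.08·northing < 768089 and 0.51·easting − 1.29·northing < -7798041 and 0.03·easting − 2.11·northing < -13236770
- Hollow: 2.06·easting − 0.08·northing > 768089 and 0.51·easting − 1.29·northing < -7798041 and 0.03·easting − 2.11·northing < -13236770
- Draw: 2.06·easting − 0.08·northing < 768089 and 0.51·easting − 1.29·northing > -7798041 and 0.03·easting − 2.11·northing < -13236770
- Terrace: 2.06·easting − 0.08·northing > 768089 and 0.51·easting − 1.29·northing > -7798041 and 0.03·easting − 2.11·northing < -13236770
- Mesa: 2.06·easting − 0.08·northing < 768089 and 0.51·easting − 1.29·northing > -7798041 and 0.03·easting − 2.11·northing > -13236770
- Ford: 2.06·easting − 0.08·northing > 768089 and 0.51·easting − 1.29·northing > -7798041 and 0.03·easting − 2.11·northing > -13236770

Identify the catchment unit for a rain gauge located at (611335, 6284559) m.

2.06·611335 − 0.08·6284559 = 756585.380, which is < 768089
0.51·611335 − 1.29·6284559 = -7795300.260, which is > -7798041
0.03·611335 − 2.11·6284559 = -13242079.440, which is < -13236770
This sign pattern matches Draw.

Draw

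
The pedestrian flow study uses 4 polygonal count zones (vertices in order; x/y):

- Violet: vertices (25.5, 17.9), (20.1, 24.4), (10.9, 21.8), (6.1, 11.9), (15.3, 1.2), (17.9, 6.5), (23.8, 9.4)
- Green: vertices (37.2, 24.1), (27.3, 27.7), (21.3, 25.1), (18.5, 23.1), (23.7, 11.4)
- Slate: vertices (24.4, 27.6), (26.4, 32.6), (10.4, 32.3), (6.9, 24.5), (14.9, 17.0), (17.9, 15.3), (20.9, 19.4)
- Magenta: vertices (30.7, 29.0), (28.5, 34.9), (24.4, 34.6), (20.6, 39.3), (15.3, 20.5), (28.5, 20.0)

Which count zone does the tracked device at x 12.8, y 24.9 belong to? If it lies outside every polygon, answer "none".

Cast a ray rightward from (12.8, 24.9). For each polygon, the edges (by vertex number in listed order) whose endpoints lie on opposite sides of y = 24.9, where each meets that height, and whether that is right or left of the point:
Violet: no edge straddles that height → 0 crossings.
Green: 1–2 at x≈35.00 (right), 3–4 at x≈21.02 (right) → 2 crossings.
Slate: 3–4 at x≈7.08 (left), 7–1 at x≈23.25 (right) → 1 crossing.
Magenta: 4–5 at x≈16.54 (right), 6–1 at x≈29.70 (right) → 2 crossings.
Only Slate has an odd count, so the point is inside Slate.

Slate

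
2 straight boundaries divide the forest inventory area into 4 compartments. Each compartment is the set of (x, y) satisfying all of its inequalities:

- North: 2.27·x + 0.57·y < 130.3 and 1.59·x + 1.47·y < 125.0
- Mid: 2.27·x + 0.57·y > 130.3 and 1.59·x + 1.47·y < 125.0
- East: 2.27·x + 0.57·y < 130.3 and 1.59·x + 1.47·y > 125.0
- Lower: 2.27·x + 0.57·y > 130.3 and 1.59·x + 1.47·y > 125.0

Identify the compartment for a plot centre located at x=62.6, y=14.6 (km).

2.27·62.6 + 0.57·14.6 = 150.424, which is > 130.3
1.59·62.6 + 1.47·14.6 = 120.996, which is < 125.0
This sign pattern matches Mid.

Mid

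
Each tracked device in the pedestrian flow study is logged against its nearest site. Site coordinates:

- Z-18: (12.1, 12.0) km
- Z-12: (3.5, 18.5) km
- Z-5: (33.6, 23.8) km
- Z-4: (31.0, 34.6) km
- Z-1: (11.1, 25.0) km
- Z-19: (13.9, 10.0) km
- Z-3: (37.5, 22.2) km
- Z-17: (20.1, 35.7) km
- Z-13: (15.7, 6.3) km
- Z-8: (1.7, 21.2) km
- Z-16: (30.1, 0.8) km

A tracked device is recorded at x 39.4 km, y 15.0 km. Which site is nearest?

Z-3

Squared distances to each site:
Z-18: 754.290; Z-12: 1301.060; Z-5: 111.080; Z-4: 454.720; Z-1: 900.890; Z-19: 675.250; Z-3: 55.450; Z-17: 800.980; Z-13: 637.380; Z-8: 1459.730; Z-16: 288.130.
Minimum at Z-3.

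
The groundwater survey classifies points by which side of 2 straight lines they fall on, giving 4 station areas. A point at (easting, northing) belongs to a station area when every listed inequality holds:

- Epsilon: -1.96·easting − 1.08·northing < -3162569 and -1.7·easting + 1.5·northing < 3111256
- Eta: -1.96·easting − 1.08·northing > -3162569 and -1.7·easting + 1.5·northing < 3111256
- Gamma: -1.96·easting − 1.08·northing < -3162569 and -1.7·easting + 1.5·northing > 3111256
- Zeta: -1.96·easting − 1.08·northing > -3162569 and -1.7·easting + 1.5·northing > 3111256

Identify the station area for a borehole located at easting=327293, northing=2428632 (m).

Epsilon

-1.96·327293 − 1.08·2428632 = -3264416.840, which is < -3162569
-1.7·327293 + 1.5·2428632 = 3086549.900, which is < 3111256
This sign pattern matches Epsilon.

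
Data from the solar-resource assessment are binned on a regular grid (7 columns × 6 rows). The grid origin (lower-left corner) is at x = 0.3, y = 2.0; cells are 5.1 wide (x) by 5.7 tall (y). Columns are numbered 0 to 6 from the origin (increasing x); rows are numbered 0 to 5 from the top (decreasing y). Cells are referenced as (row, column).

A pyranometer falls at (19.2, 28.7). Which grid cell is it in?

(1, 3)

Column index: ⌊(19.2 − 0.3) / 5.1⌋ = ⌊3.706⌋ = 3
Row offset from origin: ⌊(28.7 − 2.0) / 5.7⌋ = ⌊4.684⌋ = 4 → row 1 (counted from top)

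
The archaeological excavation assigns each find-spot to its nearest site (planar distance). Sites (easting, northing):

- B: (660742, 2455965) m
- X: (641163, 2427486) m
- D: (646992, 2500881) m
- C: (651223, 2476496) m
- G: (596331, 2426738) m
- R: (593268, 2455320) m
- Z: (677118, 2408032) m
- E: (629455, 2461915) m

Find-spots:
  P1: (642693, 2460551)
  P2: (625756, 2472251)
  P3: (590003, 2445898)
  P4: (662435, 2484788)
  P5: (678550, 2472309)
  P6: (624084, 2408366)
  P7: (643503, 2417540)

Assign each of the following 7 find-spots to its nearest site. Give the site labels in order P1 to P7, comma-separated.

P1 → E (d²=177105140.00)
P2 → E (d²=120515497.00)
P3 → R (d²=99434309.00)
P4 → C (d²=194466208.00)
P5 → B (d²=584251200.00)
P6 → X (d²=657266641.00)
P7 → X (d²=104398516.00)

E, E, R, C, B, X, X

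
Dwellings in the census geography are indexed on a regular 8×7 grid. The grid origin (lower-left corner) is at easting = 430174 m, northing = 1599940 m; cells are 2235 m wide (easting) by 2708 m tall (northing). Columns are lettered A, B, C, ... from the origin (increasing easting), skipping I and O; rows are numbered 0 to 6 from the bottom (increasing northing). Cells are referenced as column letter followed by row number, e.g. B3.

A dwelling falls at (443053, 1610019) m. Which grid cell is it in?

Column index: ⌊(443053 − 430174) / 2235⌋ = ⌊5.762⌋ = 5 → column F
Row offset from origin: ⌊(1610019 − 1599940) / 2708⌋ = ⌊3.722⌋ = 3 → row 3

F3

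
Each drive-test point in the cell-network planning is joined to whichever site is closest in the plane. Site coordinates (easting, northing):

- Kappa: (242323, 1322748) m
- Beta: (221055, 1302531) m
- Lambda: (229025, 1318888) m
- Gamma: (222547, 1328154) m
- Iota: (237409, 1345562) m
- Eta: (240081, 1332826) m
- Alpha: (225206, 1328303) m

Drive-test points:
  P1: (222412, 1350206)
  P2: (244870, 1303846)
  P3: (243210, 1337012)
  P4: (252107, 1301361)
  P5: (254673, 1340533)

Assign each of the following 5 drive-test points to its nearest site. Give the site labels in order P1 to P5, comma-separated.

Iota, Kappa, Eta, Kappa, Eta

P1 → Iota (d²=246476745.00)
P2 → Kappa (d²=363772813.00)
P3 → Eta (d²=27313237.00)
P4 → Kappa (d²=553130425.00)
P5 → Eta (d²=272324313.00)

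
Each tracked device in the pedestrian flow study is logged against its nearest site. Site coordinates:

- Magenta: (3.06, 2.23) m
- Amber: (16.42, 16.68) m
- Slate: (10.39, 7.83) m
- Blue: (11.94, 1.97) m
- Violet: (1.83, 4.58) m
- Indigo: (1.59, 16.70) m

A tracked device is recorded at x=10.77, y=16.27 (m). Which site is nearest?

Squared distances to each site:
Magenta: 256.566; Amber: 32.091; Slate: 71.378; Blue: 205.859; Violet: 216.580; Indigo: 84.457.
Minimum at Amber.

Amber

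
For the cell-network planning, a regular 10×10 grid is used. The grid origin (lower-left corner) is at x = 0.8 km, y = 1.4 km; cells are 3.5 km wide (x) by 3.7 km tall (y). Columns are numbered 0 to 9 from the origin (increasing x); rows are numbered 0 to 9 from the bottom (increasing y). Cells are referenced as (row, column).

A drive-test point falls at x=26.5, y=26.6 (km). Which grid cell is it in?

Column index: ⌊(26.5 − 0.8) / 3.5⌋ = ⌊7.343⌋ = 7
Row offset from origin: ⌊(26.6 − 1.4) / 3.7⌋ = ⌊6.811⌋ = 6 → row 6

(6, 7)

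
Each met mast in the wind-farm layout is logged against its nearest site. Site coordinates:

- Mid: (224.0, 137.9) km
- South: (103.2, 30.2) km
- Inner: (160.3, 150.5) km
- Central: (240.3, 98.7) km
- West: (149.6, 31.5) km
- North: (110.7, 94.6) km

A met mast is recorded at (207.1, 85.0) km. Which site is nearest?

Central

Squared distances to each site:
Mid: 3084.020; South: 13798.250; Inner: 6480.490; Central: 1289.930; West: 6168.500; North: 9385.120.
Minimum at Central.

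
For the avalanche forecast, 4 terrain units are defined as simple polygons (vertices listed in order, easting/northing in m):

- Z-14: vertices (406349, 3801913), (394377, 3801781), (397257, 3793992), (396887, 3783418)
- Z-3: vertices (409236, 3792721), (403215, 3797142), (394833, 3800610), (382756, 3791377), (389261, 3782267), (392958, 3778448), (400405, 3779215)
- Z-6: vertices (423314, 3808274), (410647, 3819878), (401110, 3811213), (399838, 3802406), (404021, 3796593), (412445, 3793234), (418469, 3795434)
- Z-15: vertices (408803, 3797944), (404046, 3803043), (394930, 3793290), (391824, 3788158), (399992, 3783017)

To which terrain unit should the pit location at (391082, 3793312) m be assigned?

Cast a ray rightward from (391082, 3793312). For each polygon, the edges (by vertex number in listed order) whose endpoints lie on opposite sides of northing = 3793312, where each meets that height, and whether that is right or left of the point:
Z-14: 3–4 at easting≈397233.2 (right), 4–1 at easting≈401948.7 (right) → 2 crossings.
Z-3: 1–2 at easting≈408431.1 (right), 3–4 at easting≈385287.0 (left) → 1 crossing.
Z-6: 5–6 at easting≈412249.4 (right), 6–7 at easting≈412658.6 (right) → 2 crossings.
Z-15: 2–3 at easting≈394950.6 (right), 5–1 at easting≈406068.9 (right) → 2 crossings.
Only Z-3 has an odd count, so the point is inside Z-3.

Z-3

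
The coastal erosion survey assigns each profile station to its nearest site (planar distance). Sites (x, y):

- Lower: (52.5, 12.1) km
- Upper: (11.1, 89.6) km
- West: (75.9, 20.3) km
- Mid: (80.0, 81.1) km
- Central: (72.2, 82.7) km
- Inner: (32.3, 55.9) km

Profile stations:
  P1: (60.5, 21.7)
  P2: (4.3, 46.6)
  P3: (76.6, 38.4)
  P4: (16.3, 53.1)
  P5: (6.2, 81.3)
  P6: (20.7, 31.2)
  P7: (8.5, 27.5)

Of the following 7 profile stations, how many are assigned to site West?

P1 → Lower
P2 → Inner
P3 → West
P4 → Inner
P5 → Upper
P6 → Inner
P7 → Inner
1 of the 7 goes to West.

1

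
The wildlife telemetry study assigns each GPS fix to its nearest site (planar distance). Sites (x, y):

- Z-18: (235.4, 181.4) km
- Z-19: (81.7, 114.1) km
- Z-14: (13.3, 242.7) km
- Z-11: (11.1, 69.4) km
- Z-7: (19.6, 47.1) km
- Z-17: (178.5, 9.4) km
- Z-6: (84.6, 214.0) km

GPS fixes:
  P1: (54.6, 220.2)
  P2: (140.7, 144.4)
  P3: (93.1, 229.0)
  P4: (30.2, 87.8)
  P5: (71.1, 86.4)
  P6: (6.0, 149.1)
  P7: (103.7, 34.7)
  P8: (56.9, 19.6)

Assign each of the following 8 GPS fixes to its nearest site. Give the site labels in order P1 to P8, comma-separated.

P1 → Z-6 (d²=938.44)
P2 → Z-19 (d²=4399.09)
P3 → Z-6 (d²=297.25)
P4 → Z-11 (d²=703.37)
P5 → Z-19 (d²=879.65)
P6 → Z-11 (d²=6378.10)
P7 → Z-17 (d²=6235.13)
P8 → Z-7 (d²=2147.54)

Z-6, Z-19, Z-6, Z-11, Z-19, Z-11, Z-17, Z-7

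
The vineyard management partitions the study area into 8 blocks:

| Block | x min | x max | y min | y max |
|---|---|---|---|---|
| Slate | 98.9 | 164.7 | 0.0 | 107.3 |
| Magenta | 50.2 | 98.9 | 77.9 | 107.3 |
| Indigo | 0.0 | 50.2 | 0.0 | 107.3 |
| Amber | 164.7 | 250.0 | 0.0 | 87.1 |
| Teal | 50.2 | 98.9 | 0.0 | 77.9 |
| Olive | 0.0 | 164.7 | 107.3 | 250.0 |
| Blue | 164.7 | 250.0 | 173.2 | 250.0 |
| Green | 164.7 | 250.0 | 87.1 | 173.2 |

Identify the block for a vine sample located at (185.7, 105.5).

The point has x = 185.7 and y = 105.5.
Only Green satisfies 164.7 ≤ x ≤ 250.0 and 87.1 ≤ y ≤ 173.2.

Green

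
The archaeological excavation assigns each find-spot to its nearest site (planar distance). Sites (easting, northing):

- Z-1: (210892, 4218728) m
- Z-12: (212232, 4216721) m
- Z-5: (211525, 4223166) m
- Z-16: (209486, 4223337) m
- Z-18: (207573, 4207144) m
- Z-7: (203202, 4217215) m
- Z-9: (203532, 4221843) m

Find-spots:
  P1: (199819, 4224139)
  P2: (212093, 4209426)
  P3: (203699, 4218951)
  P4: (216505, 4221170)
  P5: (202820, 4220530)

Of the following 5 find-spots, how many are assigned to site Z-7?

1

P1 → Z-9
P2 → Z-18
P3 → Z-7
P4 → Z-5
P5 → Z-9
1 of the 5 goes to Z-7.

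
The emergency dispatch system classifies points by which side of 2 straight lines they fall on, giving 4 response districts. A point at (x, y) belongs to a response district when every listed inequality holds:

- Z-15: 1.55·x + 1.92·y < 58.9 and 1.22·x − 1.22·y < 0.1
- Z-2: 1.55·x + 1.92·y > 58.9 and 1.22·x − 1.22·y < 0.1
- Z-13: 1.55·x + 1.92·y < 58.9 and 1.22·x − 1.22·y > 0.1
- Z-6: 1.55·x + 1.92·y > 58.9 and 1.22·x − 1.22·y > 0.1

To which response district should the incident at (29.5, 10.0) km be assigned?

Z-6

1.55·29.5 + 1.92·10.0 = 64.925, which is > 58.9
1.22·29.5 − 1.22·10.0 = 23.790, which is > 0.1
This sign pattern matches Z-6.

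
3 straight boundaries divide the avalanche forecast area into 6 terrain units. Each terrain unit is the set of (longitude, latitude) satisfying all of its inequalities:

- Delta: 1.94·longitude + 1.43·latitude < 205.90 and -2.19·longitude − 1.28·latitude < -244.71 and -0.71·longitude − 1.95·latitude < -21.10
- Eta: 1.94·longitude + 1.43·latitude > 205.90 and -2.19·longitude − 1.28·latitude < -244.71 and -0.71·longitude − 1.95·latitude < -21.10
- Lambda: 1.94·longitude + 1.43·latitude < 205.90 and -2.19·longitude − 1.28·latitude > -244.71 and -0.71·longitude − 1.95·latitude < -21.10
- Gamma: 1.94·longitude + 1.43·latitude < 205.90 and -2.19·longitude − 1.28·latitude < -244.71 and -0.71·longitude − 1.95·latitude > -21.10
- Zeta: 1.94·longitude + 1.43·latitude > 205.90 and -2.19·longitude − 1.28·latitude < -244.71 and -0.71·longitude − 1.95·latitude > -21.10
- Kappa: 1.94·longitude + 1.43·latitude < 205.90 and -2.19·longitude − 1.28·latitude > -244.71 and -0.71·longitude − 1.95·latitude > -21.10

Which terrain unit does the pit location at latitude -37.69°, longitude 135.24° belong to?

Eta

1.94·135.24 + 1.43·-37.69 = 208.469, which is > 205.90
-2.19·135.24 − 1.28·-37.69 = -247.932, which is < -244.71
-0.71·135.24 − 1.95·-37.69 = -22.525, which is < -21.10
This sign pattern matches Eta.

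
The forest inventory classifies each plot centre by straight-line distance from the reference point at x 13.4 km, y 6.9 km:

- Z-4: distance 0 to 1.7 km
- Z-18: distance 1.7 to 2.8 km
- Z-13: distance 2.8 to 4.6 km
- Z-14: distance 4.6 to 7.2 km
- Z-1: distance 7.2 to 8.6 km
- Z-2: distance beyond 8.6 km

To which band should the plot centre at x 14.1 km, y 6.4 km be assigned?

Z-4

Distance = √((14.1−13.4)² + (6.4−6.9)²) = √(0.490 + 0.250) = 0.860 km.
0 ≤ 0.860 < 1.7 → Z-4.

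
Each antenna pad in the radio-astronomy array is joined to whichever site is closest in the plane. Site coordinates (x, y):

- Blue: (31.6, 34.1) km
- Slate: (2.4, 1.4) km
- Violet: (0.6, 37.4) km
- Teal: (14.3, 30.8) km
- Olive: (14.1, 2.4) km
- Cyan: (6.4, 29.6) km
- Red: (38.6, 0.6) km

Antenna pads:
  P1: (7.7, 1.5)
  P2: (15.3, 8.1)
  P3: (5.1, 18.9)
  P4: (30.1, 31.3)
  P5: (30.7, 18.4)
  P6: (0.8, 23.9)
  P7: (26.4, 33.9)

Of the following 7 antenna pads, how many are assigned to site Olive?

P1 → Slate
P2 → Olive
P3 → Cyan
P4 → Blue
P5 → Blue
P6 → Cyan
P7 → Blue
1 of the 7 goes to Olive.

1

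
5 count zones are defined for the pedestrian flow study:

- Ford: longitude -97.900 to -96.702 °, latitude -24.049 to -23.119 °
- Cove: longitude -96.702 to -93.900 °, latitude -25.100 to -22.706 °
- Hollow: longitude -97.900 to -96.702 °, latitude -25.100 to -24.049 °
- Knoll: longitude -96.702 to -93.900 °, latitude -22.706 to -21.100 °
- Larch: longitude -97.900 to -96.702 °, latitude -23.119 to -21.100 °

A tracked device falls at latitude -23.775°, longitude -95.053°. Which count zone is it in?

The point has longitude = -95.053 and latitude = -23.775.
Only Cove satisfies -96.702 ≤ longitude ≤ -93.900 and -25.100 ≤ latitude ≤ -22.706.

Cove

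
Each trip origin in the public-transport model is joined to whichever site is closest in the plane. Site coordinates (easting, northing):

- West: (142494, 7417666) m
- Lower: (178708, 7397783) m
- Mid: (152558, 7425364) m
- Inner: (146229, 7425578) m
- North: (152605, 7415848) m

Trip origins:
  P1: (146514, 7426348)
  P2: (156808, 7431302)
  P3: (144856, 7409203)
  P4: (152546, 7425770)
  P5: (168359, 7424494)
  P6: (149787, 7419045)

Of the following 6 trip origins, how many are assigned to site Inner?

1

P1 → Inner
P2 → Mid
P3 → West
P4 → Mid
P5 → Mid
P6 → North
1 of the 6 goes to Inner.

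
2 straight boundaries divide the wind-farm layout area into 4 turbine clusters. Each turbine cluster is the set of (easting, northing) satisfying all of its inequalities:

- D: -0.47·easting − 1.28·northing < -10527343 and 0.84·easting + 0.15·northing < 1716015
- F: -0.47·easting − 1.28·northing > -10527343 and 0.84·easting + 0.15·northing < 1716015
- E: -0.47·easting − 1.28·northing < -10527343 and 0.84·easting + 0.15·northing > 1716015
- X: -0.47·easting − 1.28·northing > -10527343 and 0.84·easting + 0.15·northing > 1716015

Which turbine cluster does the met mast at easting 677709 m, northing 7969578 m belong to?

-0.47·677709 − 1.28·7969578 = -10519583.070, which is > -10527343
0.84·677709 + 0.15·7969578 = 1764712.260, which is > 1716015
This sign pattern matches X.

X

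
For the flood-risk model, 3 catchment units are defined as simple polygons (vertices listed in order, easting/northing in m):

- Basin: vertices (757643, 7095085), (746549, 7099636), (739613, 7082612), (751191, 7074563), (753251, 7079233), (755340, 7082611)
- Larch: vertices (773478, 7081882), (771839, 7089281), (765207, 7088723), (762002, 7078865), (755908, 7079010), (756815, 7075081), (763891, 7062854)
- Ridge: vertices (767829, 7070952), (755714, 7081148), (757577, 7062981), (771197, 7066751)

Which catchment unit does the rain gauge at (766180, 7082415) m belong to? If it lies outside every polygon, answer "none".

Cast a ray rightward from (766180, 7082415). For each polygon, the edges (by vertex number in listed order) whose endpoints lie on opposite sides of northing = 7082415, where each meets that height, and whether that is right or left of the point:
Basin: 3–4 at easting≈739896.4 (left), 5–6 at easting≈755218.8 (left) → 0 crossings.
Larch: 1–2 at easting≈773359.9 (right), 3–4 at easting≈763156.2 (left) → 1 crossing.
Ridge: no edge straddles that height → 0 crossings.
Only Larch has an odd count, so the point is inside Larch.

Larch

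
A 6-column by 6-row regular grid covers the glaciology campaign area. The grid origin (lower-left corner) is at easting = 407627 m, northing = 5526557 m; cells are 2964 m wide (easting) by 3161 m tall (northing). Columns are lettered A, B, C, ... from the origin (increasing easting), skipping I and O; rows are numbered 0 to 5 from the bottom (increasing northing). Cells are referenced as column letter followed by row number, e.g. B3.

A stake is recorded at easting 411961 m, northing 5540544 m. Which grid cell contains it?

B4

Column index: ⌊(411961 − 407627) / 2964⌋ = ⌊1.462⌋ = 1 → column B
Row offset from origin: ⌊(5540544 − 5526557) / 3161⌋ = ⌊4.425⌋ = 4 → row 4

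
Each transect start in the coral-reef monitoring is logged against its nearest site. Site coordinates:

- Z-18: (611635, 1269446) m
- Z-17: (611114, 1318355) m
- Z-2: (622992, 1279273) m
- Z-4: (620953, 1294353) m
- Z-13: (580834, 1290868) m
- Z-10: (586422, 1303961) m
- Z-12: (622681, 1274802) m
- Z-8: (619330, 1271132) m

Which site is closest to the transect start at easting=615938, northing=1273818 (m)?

Z-8

Squared distances to each site:
Z-18: 37630193.000; Z-17: 2006815345.000; Z-2: 79515941.000; Z-4: 446836450.000; Z-13: 1522993316.000; Z-10: 1779794705.000; Z-12: 46436305.000; Z-8: 18720260.000.
Minimum at Z-8.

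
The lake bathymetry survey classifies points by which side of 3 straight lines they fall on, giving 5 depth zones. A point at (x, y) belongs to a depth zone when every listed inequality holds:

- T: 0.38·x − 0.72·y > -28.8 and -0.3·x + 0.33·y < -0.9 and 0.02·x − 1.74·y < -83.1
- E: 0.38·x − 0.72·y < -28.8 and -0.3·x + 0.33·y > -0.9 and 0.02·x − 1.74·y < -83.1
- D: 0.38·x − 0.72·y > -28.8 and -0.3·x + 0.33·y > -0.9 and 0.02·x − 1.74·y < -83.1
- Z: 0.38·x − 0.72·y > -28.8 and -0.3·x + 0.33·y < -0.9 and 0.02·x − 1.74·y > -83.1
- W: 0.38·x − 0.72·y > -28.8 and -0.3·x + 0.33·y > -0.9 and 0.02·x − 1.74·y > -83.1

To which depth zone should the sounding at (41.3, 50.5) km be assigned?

0.38·41.3 − 0.72·50.5 = -20.666, which is > -28.8
-0.3·41.3 + 0.33·50.5 = 4.275, which is > -0.9
0.02·41.3 − 1.74·50.5 = -87.044, which is < -83.1
This sign pattern matches D.

D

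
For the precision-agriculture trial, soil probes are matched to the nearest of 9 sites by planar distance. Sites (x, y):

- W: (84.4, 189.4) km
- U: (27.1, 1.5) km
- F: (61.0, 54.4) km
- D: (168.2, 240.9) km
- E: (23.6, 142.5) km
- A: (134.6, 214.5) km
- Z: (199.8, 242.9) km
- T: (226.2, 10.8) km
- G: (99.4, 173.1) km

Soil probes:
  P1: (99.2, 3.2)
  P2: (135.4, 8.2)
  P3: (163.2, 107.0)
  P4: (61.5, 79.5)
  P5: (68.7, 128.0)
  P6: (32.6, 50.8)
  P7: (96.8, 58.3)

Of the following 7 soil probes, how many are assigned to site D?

P1 → F
P2 → F
P3 → G
P4 → F
P5 → E
P6 → F
P7 → F
0 of the 7 go to D.

0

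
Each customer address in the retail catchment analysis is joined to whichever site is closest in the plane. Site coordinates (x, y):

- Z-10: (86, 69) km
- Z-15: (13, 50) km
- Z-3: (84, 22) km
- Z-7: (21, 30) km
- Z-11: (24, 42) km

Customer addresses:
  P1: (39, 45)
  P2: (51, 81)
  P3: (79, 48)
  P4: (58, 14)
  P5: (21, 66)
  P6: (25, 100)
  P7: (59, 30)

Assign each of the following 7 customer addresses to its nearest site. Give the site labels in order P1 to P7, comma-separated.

Z-11, Z-10, Z-10, Z-3, Z-15, Z-15, Z-3

P1 → Z-11 (d²=234.00)
P2 → Z-10 (d²=1369.00)
P3 → Z-10 (d²=490.00)
P4 → Z-3 (d²=740.00)
P5 → Z-15 (d²=320.00)
P6 → Z-15 (d²=2644.00)
P7 → Z-3 (d²=689.00)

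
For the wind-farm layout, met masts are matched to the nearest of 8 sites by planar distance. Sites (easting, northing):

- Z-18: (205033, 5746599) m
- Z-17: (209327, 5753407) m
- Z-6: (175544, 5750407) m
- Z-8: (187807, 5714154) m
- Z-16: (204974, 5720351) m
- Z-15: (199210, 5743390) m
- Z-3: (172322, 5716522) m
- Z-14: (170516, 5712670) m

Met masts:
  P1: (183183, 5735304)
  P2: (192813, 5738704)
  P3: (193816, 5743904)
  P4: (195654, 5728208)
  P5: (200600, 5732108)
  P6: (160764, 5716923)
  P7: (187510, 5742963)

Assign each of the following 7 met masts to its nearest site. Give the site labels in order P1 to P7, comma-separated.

P1 → Z-6 (d²=286454930.00)
P2 → Z-15 (d²=62880205.00)
P3 → Z-15 (d²=29359432.00)
P4 → Z-16 (d²=148594849.00)
P5 → Z-15 (d²=129215624.00)
P6 → Z-14 (d²=113189513.00)
P7 → Z-15 (d²=137072329.00)

Z-6, Z-15, Z-15, Z-16, Z-15, Z-14, Z-15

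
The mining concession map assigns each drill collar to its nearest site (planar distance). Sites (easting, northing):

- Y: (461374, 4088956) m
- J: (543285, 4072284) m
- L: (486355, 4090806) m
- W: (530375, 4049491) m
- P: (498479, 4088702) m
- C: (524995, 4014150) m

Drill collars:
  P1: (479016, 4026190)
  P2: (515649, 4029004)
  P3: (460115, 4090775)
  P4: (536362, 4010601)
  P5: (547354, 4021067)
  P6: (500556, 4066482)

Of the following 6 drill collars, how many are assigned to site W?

0

P1 → C
P2 → C
P3 → Y
P4 → C
P5 → C
P6 → P
0 of the 6 go to W.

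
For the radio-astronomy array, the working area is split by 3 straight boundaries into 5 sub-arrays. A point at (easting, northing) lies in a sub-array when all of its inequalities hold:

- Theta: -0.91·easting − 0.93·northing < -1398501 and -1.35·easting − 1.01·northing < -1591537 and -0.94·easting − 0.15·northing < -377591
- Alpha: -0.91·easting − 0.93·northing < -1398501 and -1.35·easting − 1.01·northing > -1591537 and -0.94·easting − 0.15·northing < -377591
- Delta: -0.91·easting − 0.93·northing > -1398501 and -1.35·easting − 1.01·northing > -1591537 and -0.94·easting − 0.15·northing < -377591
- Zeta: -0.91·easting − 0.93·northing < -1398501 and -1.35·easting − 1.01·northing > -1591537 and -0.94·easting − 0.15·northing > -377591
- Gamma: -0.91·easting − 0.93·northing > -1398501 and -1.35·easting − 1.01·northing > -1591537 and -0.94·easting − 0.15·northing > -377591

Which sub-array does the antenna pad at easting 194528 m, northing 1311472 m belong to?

-0.91·194528 − 0.93·1311472 = -1396689.440, which is > -1398501
-1.35·194528 − 1.01·1311472 = -1587199.520, which is > -1591537
-0.94·194528 − 0.15·1311472 = -379577.120, which is < -377591
This sign pattern matches Delta.

Delta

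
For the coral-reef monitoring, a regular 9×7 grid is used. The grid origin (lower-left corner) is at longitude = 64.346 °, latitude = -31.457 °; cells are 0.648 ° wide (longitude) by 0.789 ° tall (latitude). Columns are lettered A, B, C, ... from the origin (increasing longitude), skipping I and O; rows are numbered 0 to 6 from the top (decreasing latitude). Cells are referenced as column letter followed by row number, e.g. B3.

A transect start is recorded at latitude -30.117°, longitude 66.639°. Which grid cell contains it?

Column index: ⌊(66.639 − 64.346) / 0.648⌋ = ⌊3.539⌋ = 3 → column D
Row offset from origin: ⌊(-30.117 − -31.457) / 0.789⌋ = ⌊1.698⌋ = 1 → row 5 (counted from top)

D5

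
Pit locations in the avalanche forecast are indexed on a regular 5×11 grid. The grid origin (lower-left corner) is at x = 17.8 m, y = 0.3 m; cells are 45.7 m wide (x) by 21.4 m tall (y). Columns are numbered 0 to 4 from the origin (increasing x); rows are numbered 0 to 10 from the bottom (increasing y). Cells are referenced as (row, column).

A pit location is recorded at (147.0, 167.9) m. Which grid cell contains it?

Column index: ⌊(147.0 − 17.8) / 45.7⌋ = ⌊2.827⌋ = 2
Row offset from origin: ⌊(167.9 − 0.3) / 21.4⌋ = ⌊7.832⌋ = 7 → row 7

(7, 2)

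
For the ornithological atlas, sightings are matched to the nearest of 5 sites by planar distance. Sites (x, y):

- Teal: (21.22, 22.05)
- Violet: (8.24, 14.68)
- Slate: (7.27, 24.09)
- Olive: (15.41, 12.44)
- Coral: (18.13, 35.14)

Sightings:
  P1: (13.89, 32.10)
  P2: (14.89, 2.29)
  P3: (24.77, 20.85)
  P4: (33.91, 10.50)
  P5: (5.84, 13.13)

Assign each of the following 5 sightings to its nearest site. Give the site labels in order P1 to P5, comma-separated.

P1 → Coral (d²=27.22)
P2 → Olive (d²=103.29)
P3 → Teal (d²=14.04)
P4 → Teal (d²=294.44)
P5 → Violet (d²=8.16)

Coral, Olive, Teal, Teal, Violet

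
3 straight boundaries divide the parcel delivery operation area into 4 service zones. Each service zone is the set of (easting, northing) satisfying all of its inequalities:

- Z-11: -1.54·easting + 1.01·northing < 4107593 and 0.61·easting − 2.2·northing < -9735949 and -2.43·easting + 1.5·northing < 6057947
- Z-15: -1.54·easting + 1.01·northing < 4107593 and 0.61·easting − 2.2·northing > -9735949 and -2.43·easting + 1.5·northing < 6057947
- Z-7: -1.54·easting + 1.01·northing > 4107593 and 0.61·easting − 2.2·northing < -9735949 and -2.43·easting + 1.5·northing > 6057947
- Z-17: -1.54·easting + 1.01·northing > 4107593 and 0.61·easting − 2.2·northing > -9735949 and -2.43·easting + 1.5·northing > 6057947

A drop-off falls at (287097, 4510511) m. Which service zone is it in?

-1.54·287097 + 1.01·4510511 = 4113486.730, which is > 4107593
0.61·287097 − 2.2·4510511 = -9747995.030, which is < -9735949
-2.43·287097 + 1.5·4510511 = 6068120.790, which is > 6057947
This sign pattern matches Z-7.

Z-7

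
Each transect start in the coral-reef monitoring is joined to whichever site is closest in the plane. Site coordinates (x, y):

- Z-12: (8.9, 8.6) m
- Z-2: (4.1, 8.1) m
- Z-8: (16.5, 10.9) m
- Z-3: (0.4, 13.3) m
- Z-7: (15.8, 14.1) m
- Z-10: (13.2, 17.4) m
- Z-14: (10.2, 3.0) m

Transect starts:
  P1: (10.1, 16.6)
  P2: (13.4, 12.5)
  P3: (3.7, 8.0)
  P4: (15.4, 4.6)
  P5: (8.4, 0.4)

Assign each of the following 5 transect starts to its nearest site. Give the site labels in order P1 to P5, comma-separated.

P1 → Z-10 (d²=10.25)
P2 → Z-7 (d²=8.32)
P3 → Z-2 (d²=0.17)
P4 → Z-14 (d²=29.60)
P5 → Z-14 (d²=10.00)

Z-10, Z-7, Z-2, Z-14, Z-14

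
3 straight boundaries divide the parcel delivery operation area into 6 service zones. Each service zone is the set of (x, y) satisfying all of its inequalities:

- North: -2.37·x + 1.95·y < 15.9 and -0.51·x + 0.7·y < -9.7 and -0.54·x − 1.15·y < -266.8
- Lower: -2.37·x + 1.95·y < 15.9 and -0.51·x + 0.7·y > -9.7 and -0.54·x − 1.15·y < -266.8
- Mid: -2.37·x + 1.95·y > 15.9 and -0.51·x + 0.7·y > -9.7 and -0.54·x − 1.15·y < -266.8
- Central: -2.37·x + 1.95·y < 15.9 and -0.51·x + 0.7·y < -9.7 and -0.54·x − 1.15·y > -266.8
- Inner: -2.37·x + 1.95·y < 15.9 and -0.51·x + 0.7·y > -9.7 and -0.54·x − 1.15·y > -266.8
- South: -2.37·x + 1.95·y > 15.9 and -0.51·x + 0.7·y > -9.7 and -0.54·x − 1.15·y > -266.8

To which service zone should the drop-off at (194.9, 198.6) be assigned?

Lower

-2.37·194.9 + 1.95·198.6 = -74.643, which is < 15.9
-0.51·194.9 + 0.7·198.6 = 39.621, which is > -9.7
-0.54·194.9 − 1.15·198.6 = -333.636, which is < -266.8
This sign pattern matches Lower.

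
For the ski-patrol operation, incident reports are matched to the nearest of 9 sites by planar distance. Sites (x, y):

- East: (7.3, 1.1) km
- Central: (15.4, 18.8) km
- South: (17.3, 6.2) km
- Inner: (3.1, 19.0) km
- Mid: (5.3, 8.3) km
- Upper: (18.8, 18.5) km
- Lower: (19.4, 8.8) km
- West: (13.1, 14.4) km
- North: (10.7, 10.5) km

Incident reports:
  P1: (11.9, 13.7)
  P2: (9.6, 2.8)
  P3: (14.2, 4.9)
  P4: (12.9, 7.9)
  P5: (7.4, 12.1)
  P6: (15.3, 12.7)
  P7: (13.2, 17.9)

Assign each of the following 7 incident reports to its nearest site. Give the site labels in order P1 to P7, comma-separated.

West, East, South, North, North, West, Central

P1 → West (d²=1.93)
P2 → East (d²=8.18)
P3 → South (d²=11.30)
P4 → North (d²=11.60)
P5 → North (d²=13.45)
P6 → West (d²=7.73)
P7 → Central (d²=5.65)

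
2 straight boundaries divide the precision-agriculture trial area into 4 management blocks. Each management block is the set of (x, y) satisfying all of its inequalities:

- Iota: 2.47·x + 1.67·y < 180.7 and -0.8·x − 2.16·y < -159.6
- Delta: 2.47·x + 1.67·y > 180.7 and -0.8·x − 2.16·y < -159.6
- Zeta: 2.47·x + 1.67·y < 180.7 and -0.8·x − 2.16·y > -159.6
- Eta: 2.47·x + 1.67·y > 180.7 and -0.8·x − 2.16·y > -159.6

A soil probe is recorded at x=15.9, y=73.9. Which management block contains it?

2.47·15.9 + 1.67·73.9 = 162.686, which is < 180.7
-0.8·15.9 − 2.16·73.9 = -172.344, which is < -159.6
This sign pattern matches Iota.

Iota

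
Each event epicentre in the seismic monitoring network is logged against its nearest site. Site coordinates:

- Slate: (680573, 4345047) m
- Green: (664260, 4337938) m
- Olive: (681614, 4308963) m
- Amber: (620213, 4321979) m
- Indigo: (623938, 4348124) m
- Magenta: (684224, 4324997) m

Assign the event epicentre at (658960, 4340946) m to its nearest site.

Green

Squared distances to each site:
Slate: 483939970.000; Green: 37138064.000; Olive: 1536116005.000; Amber: 1861077098.000; Indigo: 1278064168.000; Magenta: 892640297.000.
Minimum at Green.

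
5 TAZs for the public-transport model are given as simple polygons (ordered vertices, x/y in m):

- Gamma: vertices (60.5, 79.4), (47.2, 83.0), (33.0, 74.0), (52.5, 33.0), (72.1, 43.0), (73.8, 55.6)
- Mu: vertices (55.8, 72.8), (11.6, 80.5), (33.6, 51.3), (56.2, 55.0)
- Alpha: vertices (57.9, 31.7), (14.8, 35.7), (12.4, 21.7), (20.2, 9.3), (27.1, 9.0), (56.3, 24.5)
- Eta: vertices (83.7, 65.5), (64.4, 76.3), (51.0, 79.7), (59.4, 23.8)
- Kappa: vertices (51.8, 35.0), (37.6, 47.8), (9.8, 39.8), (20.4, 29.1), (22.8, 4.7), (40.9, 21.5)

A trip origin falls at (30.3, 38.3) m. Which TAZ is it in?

Kappa

Cast a ray rightward from (30.3, 38.3). For each polygon, the edges (by vertex number in listed order) whose endpoints lie on opposite sides of y = 38.3, where each meets that height, and whether that is right or left of the point:
Gamma: 3–4 at x≈49.98 (right), 4–5 at x≈62.89 (right) → 2 crossings.
Mu: no edge straddles that height → 0 crossings.
Alpha: no edge straddles that height → 0 crossings.
Eta: 3–4 at x≈57.22 (right), 4–1 at x≈67.85 (right) → 2 crossings.
Kappa: 1–2 at x≈48.14 (right), 3–4 at x≈11.29 (left) → 1 crossing.
Only Kappa has an odd count, so the point is inside Kappa.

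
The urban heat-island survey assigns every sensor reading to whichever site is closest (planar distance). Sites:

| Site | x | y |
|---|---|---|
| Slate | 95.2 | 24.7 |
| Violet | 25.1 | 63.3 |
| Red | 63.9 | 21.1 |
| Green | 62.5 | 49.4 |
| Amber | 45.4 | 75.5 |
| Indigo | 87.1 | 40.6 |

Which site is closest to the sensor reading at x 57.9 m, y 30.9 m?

Red

Squared distances to each site:
Slate: 1429.730; Violet: 2125.600; Red: 132.040; Green: 363.410; Amber: 2145.410; Indigo: 946.730.
Minimum at Red.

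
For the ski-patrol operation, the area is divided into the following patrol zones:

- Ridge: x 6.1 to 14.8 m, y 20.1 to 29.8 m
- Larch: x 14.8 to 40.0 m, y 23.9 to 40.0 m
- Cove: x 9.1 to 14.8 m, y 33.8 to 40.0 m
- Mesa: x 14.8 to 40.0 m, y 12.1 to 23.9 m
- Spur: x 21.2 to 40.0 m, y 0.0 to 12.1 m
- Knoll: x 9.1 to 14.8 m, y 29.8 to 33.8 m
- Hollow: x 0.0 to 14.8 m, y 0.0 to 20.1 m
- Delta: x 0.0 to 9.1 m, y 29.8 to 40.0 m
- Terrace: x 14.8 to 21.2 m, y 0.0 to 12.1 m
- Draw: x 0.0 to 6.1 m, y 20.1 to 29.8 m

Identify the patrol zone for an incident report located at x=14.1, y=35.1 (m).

The point has x = 14.1 and y = 35.1.
Only Cove satisfies 9.1 ≤ x ≤ 14.8 and 33.8 ≤ y ≤ 40.0.

Cove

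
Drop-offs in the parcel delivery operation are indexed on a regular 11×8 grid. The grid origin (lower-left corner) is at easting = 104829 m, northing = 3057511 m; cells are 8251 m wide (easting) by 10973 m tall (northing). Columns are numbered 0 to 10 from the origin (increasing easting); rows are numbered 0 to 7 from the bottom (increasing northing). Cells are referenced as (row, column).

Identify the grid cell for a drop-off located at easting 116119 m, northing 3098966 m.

Column index: ⌊(116119 − 104829) / 8251⌋ = ⌊1.368⌋ = 1
Row offset from origin: ⌊(3098966 − 3057511) / 10973⌋ = ⌊3.778⌋ = 3 → row 3

(3, 1)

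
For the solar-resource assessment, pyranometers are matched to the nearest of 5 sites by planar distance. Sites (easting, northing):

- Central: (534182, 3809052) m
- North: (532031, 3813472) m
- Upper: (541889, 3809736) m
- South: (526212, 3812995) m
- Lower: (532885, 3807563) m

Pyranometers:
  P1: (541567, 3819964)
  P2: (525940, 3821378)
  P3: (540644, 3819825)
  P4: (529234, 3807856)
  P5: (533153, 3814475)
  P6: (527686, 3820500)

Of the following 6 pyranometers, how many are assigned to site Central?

0

P1 → Upper
P2 → South
P3 → Upper
P4 → Lower
P5 → North
P6 → South
0 of the 6 go to Central.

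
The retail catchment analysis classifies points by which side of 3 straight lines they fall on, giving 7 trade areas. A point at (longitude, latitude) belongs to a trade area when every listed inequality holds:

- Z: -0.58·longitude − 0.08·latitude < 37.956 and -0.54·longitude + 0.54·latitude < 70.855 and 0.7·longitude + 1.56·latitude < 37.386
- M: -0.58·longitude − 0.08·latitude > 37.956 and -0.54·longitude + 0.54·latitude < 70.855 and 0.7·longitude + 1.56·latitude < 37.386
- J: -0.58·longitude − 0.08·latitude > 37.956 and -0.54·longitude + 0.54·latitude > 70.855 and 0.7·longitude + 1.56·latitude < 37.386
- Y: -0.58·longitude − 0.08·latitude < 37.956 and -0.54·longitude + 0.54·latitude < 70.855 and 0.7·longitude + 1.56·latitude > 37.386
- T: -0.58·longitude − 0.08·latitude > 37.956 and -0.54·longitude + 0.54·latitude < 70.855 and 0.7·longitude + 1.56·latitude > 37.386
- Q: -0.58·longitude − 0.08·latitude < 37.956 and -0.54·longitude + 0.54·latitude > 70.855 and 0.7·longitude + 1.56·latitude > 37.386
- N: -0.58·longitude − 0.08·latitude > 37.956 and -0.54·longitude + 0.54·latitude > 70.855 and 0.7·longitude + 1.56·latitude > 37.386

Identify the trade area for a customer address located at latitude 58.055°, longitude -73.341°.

-0.58·-73.341 − 0.08·58.055 = 37.893, which is < 37.956
-0.54·-73.341 + 0.54·58.055 = 70.954, which is > 70.855
0.7·-73.341 + 1.56·58.055 = 39.227, which is > 37.386
This sign pattern matches Q.

Q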